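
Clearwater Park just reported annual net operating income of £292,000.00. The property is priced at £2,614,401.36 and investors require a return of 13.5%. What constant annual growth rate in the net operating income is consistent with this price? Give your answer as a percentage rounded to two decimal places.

2.10%

P = D₀(1+g)/(r−g) ⇒ P(r−g) = D₀(1+g) ⇒ g(P+D₀) = P·r − D₀
g = (P·r − D₀)/(P + D₀) = (£2,614,401.36×0.135 − £292,000.00) / (£2,614,401.36 + £292,000.00) = 0.020969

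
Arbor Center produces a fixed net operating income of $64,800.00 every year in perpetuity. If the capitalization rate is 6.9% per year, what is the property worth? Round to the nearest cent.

$939130.43

Level perpetuity: PV = C / r = $64,800.00 / 0.069 = $939,130.43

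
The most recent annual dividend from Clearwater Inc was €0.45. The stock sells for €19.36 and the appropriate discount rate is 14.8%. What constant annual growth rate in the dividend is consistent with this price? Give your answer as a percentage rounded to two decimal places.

12.19%

P = D₀(1+g)/(r−g) ⇒ P(r−g) = D₀(1+g) ⇒ g(P+D₀) = P·r − D₀
g = (P·r − D₀)/(P + D₀) = (€19.36×0.148 − €0.45) / (€19.36 + €0.45) = 0.121922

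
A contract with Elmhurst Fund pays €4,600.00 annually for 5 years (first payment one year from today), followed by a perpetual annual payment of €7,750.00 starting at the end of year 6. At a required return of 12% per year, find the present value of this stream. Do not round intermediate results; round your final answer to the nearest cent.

€53228.29

PV of 5-year annuity: €4,600.00 × [1 − (1+0.12)^−5] / 0.12 = 16581.97053
Perpetuity value at year 5: €7,750.00 / 0.12 = 64583.33333
PV of perpetuity: 64583.33333 / (1+0.12)^5 = 36646.31777
Total PV = 16581.97053 + 36646.31777 = 53228.28830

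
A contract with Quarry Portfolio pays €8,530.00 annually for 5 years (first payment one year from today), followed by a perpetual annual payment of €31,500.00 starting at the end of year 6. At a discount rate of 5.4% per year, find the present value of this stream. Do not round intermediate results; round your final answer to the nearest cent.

PV of 5-year annuity: €8,530.00 × [1 − (1+0.054)^−5] / 0.054 = 36525.63101
Perpetuity value at year 5: €31,500.00 / 0.054 = 583333.33333
PV of perpetuity: 583333.33333 / (1+0.054)^5 = 448449.70182
Total PV = 36525.63101 + 448449.70182 = 484975.33283

€484975.33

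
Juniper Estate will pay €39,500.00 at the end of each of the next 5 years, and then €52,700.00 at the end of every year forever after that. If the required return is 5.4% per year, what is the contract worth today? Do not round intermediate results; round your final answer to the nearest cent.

€919403.26

PV of 5-year annuity: €39,500.00 × [1 − (1+0.054)^−5] / 0.054 = 169139.79190
Perpetuity value at year 5: €52,700.00 / 0.054 = 975925.92593
PV of perpetuity: 975925.92593 / (1+0.054)^5 = 750263.46940
Total PV = 169139.79190 + 750263.46940 = 919403.26129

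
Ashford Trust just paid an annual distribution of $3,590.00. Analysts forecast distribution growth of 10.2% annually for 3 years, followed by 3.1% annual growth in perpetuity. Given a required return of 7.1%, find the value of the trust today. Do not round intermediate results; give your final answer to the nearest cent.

$112207.67

D_1 = 3956.18000
D_2 = 4359.71036
D_3 = 4804.40082
Terminal value at year 3: TV = D_3×(1+g_2)/(r−g_2) = 4953.33724/0.04 = 123833.43105
P_0 = D_1/(1+r)^1 + D_2/(1+r)^2 + D_3/(1+r)^3 + TV/(1+r)^3
    = 3693.91223 + 3800.83219 + 3910.84694 + 100802.07999 = 112207.67135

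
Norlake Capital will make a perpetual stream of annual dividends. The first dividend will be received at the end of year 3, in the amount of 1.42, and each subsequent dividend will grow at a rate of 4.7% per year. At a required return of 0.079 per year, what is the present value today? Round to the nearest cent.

Value at end of year 2: C₁ / (r − g) = 1.42 / (0.079 − 0.047) = 44.3750
Discount to today: PV = 44.3750 / (1 + 0.079)^2 = 44.3750 / 1.164241 = 38.11

38.11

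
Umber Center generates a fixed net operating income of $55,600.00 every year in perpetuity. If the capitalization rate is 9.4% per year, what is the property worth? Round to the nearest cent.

Level perpetuity: PV = C / r = $55,600.00 / 0.094 = $591,489.36

$591489.36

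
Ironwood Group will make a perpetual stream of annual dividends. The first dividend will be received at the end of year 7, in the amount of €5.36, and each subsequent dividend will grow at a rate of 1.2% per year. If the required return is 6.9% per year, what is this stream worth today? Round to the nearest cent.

Value at end of year 6: C₁ / (r − g) = €5.36 / (0.069 − 0.012) = €94.0351
Discount to today: PV = €94.0351 / (1 + 0.069)^6 = €94.0351 / 1.492335 = €63.01

€63.01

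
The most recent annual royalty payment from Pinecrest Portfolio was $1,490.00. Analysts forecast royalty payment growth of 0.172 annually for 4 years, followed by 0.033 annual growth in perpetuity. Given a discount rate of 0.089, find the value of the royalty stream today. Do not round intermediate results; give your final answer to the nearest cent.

$44057.60

D_1 = 1746.28000
D_2 = 2046.64016
D_3 = 2398.66227
D_4 = 2811.23218
Terminal value at year 4: TV = D_4×(1+g_2)/(r−g_2) = 2904.00284/0.056 = 51857.19356
P_0 = D_1/(1+r)^1 + D_2/(1+r)^2 + D_3/(1+r)^3 + D_4/(1+r)^4 + TV/(1+r)^4
    = 1603.56290 + 1725.78119 + 1857.31456 + 1998.87297 + 36872.06754 = 44057.59917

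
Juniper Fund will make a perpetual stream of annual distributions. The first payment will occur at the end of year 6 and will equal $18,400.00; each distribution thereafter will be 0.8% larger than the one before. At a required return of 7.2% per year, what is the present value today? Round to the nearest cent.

Value at end of year 5: C₁ / (r − g) = $18,400.00 / (0.072 − 0.008) = $287,500.0000
Discount to today: PV = $287,500.0000 / (1 + 0.072)^5 = $287,500.0000 / 1.415709 = $203,078.49

$203078.49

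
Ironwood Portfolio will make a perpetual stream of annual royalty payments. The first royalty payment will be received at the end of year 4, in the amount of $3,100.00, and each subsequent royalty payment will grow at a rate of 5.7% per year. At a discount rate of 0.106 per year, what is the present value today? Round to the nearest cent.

$46762.77

Value at end of year 3: C₁ / (r − g) = $3,100.00 / (0.106 − 0.057) = $63,265.3061
Discount to today: PV = $63,265.3061 / (1 + 0.106)^3 = $63,265.3061 / 1.352899 = $46,762.77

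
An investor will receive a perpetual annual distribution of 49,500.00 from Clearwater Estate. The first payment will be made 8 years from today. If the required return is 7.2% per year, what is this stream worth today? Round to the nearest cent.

422580.26

Value at end of year 7: C / r = 49,500.00 / 0.072 = 687,500.0000
Discount to today: PV = 687,500.0000 / (1 + 0.072)^7 = 687,500.0000 / 1.626910 = 422,580.26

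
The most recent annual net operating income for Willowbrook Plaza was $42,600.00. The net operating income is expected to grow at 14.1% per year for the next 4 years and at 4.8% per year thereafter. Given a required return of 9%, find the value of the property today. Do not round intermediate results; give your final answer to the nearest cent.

$1467602.63

D_1 = 48606.60000
D_2 = 55460.13060
D_3 = 63280.00901
D_4 = 72202.49029
Terminal value at year 4: TV = D_4×(1+g_2)/(r−g_2) = 75668.20982/0.042 = 1801624.04332
P_0 = D_1/(1+r)^1 + D_2/(1+r)^2 + D_3/(1+r)^3 + D_4/(1+r)^4 + TV/(1+r)^4
    = 44593.21101 + 46679.68235 + 48863.77758 + 51150.06442 + 1276315.89315 = 1467602.62851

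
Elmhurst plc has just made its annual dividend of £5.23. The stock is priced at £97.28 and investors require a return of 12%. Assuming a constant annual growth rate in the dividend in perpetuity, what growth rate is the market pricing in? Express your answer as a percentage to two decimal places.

6.29%

P = D₀(1+g)/(r−g) ⇒ P(r−g) = D₀(1+g) ⇒ g(P+D₀) = P·r − D₀
g = (P·r − D₀)/(P + D₀) = (£97.28×0.12 − £5.23) / (£97.28 + £5.23) = 0.062858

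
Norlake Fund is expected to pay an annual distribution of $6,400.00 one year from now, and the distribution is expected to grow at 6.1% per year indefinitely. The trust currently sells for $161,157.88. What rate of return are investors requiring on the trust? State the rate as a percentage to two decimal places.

10.07%

P = D₁/(r − g) ⇒ r = D₁/P + g = $6,400.0000/$161,157.88 + 0.061 = 0.039713 + 0.061 = 0.100713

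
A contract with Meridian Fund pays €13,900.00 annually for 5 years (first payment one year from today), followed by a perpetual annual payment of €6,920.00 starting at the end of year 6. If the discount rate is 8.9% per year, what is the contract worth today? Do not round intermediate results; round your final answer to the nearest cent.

€104973.17

PV of 5-year annuity: €13,900.00 × [1 − (1+0.089)^−5] / 0.089 = 54206.72865
Perpetuity value at year 5: €6,920.00 / 0.089 = 77752.80899
PV of perpetuity: 77752.80899 / (1+0.089)^5 = 50766.43760
Total PV = 54206.72865 + 50766.43760 = 104973.16625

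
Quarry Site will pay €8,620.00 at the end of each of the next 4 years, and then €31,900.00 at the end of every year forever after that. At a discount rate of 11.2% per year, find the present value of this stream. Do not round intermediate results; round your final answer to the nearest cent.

€212903.83

PV of 4-year annuity: €8,620.00 × [1 − (1+0.112)^−4] / 0.112 = 26629.28325
Perpetuity value at year 4: €31,900.00 / 0.112 = 284821.42857
PV of perpetuity: 284821.42857 / (1+0.112)^4 = 186274.54507
Total PV = 26629.28325 + 186274.54507 = 212903.82832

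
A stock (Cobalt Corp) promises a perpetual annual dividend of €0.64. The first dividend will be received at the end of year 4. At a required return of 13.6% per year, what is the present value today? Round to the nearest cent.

€3.21

Value at end of year 3: C / r = €0.64 / 0.136 = €4.7059
Discount to today: PV = €4.7059 / (1 + 0.136)^3 = €4.7059 / 1.466003 = €3.21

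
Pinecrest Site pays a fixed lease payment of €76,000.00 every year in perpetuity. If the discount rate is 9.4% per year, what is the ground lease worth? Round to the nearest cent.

€808510.64

Level perpetuity: PV = C / r = €76,000.00 / 0.094 = €808,510.64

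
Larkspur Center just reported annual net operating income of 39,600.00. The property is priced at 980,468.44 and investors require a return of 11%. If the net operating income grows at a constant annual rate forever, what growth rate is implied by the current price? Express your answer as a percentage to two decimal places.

P = D₀(1+g)/(r−g) ⇒ P(r−g) = D₀(1+g) ⇒ g(P+D₀) = P·r − D₀
g = (P·r − D₀)/(P + D₀) = (980,468.44×0.11 − 39,600.00) / (980,468.44 + 39,600.00) = 0.066909

6.69%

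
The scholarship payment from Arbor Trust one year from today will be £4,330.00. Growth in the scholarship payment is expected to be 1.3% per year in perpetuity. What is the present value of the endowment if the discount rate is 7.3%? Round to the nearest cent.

Growing perpetuity: P = D₁ / (r − g) = £4,330.0000 / (0.073 − 0.013) = £72,166.67

£72166.67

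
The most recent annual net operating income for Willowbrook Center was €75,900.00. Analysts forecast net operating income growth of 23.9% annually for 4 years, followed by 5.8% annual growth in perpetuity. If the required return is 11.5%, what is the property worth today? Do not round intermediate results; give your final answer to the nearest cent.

D_1 = 94040.10000
D_2 = 116515.68390
D_3 = 144362.93235
D_4 = 178865.67318
Terminal value at year 4: TV = D_4×(1+g_2)/(r−g_2) = 189239.88223/0.057 = 3319997.93384
P_0 = D_1/(1+r)^1 + D_2/(1+r)^2 + D_3/(1+r)^3 + D_4/(1+r)^4 + TV/(1+r)^4
    = 84340.89686 + 93720.51230 + 104143.24192 + 115725.09124 + 2148020.11460 = 2545949.85692

€2545949.86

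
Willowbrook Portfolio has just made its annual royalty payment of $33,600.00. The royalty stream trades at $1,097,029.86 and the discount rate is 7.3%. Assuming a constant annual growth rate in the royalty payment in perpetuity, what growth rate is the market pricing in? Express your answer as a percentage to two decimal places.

P = D₀(1+g)/(r−g) ⇒ P(r−g) = D₀(1+g) ⇒ g(P+D₀) = P·r − D₀
g = (P·r − D₀)/(P + D₀) = ($1,097,029.86×0.073 − $33,600.00) / ($1,097,029.86 + $33,600.00) = 0.041113

4.11%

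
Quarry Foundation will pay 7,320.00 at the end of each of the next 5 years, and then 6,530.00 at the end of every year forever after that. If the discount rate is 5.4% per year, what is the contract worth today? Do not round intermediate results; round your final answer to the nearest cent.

PV of 5-year annuity: 7,320.00 × [1 − (1+0.054)^−5] / 0.054 = 31344.38675
Perpetuity value at year 5: 6,530.00 / 0.054 = 120925.92593
PV of perpetuity: 120925.92593 / (1+0.054)^5 = 92964.33501
Total PV = 31344.38675 + 92964.33501 = 124308.72176

124308.72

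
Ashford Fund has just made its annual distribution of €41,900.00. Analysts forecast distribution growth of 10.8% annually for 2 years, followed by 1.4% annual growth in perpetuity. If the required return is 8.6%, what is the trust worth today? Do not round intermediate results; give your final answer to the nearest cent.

€700605.38

D_1 = 46425.20000
D_2 = 51439.12160
Terminal value at year 2: TV = D_2×(1+g_2)/(r−g_2) = 52159.26930/0.072 = 724434.29587
P_0 = D_1/(1+r)^1 + D_2/(1+r)^2 + TV/(1+r)^2
    = 42748.80295 + 43614.80080 + 614241.77788 = 700605.38162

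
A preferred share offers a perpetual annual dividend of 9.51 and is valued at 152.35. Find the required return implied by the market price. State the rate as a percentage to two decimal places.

P = C/r ⇒ r = C/P = 9.51/152.35 = 0.062422

6.24%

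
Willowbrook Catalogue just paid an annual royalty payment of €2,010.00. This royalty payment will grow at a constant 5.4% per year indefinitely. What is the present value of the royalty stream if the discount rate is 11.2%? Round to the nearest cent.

€36526.55

D₁ = D₀ × (1 + g) = €2,010.00 × 1.054 = €2,118.5400
Growing perpetuity: P = D₁ / (r − g) = €2,118.5400 / (0.112 − 0.054) = €36,526.55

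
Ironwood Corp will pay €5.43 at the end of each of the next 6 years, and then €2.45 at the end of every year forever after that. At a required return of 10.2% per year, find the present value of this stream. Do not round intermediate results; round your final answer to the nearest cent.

PV of 6-year annuity: €5.43 × [1 − (1+0.102)^−6] / 0.102 = 23.51110
Perpetuity value at year 6: €2.45 / 0.102 = 24.01961
PV of perpetuity: 24.01961 / (1+0.102)^6 = 13.41147
Total PV = 23.51110 + 13.41147 = 36.92257

€36.92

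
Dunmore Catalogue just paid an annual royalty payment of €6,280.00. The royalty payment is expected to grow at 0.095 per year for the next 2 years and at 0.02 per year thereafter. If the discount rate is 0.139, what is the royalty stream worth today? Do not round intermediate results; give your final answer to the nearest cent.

D_1 = 6876.60000
D_2 = 7529.87700
Terminal value at year 2: TV = D_2×(1+g_2)/(r−g_2) = 7680.47454/0.119 = 64541.80286
P_0 = D_1/(1+r)^1 + D_2/(1+r)^2 + TV/(1+r)^2
    = 6037.40123 + 5804.17414 + 49750.06406 = 61591.63943

€61591.64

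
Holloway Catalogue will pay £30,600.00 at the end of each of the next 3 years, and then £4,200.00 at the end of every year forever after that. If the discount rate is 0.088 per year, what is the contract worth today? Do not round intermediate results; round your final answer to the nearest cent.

PV of 3-year annuity: £30,600.00 × [1 − (1+0.088)^−3] / 0.088 = 77734.54396
Perpetuity value at year 3: £4,200.00 / 0.088 = 47727.27273
PV of perpetuity: 47727.27273 / (1+0.088)^3 = 37057.82552
Total PV = 77734.54396 + 37057.82552 = 114792.36947

£114792.37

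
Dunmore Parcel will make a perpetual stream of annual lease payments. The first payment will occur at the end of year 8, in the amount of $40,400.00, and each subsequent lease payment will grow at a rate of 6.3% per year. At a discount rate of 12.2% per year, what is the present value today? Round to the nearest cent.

$305899.91

Value at end of year 7: C₁ / (r − g) = $40,400.00 / (0.122 − 0.063) = $684,745.7627
Discount to today: PV = $684,745.7627 / (1 + 0.122)^7 = $684,745.7627 / 2.238463 = $305,899.91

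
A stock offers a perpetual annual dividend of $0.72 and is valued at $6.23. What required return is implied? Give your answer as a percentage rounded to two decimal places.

11.56%

P = C/r ⇒ r = C/P = $0.72/$6.23 = 0.115570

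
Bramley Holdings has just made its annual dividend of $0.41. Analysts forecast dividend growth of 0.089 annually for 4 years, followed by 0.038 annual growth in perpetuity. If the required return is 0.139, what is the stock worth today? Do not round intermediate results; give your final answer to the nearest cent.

D_1 = 0.44649
D_2 = 0.48623
D_3 = 0.52950
D_4 = 0.57663
Terminal value at year 4: TV = D_4×(1+g_2)/(r−g_2) = 0.59854/0.101 = 5.92613
P_0 = D_1/(1+r)^1 + D_2/(1+r)^2 + D_3/(1+r)^3 + D_4/(1+r)^4 + TV/(1+r)^4
    = 0.39200 + 0.37479 + 0.35834 + 0.34261 + 3.52108 = 4.98883

$4.99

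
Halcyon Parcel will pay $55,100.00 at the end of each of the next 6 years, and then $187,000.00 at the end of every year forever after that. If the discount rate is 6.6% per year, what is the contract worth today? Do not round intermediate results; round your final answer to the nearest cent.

$2196787.41

PV of 6-year annuity: $55,100.00 × [1 − (1+0.066)^−6] / 0.066 = 265911.14848
Perpetuity value at year 6: $187,000.00 / 0.066 = 2833333.33333
PV of perpetuity: 2833333.33333 / (1+0.066)^6 = 1930876.25954
Total PV = 265911.14848 + 1930876.25954 = 2196787.40802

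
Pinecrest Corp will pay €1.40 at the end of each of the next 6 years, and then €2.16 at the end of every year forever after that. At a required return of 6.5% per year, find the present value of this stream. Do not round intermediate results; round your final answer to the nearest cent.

€29.55

PV of 6-year annuity: €1.40 × [1 − (1+0.065)^−6] / 0.065 = 6.77742
Perpetuity value at year 6: €2.16 / 0.065 = 33.23077
PV of perpetuity: 33.23077 / (1+0.065)^6 = 22.77418
Total PV = 6.77742 + 22.77418 = 29.55160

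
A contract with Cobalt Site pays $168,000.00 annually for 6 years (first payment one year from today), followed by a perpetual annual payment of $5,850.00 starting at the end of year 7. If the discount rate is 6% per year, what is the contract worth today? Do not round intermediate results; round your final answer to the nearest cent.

$894844.14

PV of 6-year annuity: $168,000.00 × [1 − (1+0.06)^−6] / 0.06 = 826110.48677
Perpetuity value at year 6: $5,850.00 / 0.06 = 97500.00000
PV of perpetuity: 97500.00000 / (1+0.06)^6 = 68733.65269
Total PV = 826110.48677 + 68733.65269 = 894844.13946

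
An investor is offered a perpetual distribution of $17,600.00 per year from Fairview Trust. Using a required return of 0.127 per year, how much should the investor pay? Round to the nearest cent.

$138582.68

Level perpetuity: PV = C / r = $17,600.00 / 0.127 = $138,582.68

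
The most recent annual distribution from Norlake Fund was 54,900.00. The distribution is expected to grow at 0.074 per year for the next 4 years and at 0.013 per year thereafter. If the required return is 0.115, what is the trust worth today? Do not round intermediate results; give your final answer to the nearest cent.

D_1 = 58962.60000
D_2 = 63325.83240
D_3 = 68011.94400
D_4 = 73044.82785
Terminal value at year 4: TV = D_4×(1+g_2)/(r−g_2) = 73994.41062/0.102 = 725435.39819
P_0 = D_1/(1+r)^1 + D_2/(1+r)^2 + D_3/(1+r)^3 + D_4/(1+r)^4 + TV/(1+r)^4
    = 52881.25561 + 50936.74307 + 49063.73278 + 47259.59552 + 469352.64967 = 669493.97666

669493.98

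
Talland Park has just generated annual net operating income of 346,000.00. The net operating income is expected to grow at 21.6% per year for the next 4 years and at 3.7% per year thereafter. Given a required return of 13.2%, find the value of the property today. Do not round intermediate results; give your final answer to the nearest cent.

D_1 = 420736.00000
D_2 = 511614.97600
D_3 = 622123.81082
D_4 = 756502.55395
Terminal value at year 4: TV = D_4×(1+g_2)/(r−g_2) = 784493.14845/0.095 = 8257822.61525
P_0 = D_1/(1+r)^1 + D_2/(1+r)^2 + D_3/(1+r)^3 + D_4/(1+r)^4 + TV/(1+r)^4
    = 371674.91166 + 399255.02878 + 428881.72703 + 460706.87285 + 5028979.23312 = 6689497.77344

6689497.77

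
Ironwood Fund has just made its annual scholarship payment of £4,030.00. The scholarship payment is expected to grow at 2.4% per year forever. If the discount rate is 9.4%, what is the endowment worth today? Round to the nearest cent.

D₁ = D₀ × (1 + g) = £4,030.00 × 1.024 = £4,126.7200
Growing perpetuity: P = D₁ / (r − g) = £4,126.7200 / (0.094 − 0.024) = £58,953.14

£58953.14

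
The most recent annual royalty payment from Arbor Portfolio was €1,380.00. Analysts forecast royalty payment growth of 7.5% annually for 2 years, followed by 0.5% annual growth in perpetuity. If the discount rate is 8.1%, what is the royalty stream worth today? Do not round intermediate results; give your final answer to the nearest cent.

D_1 = 1483.50000
D_2 = 1594.76250
Terminal value at year 2: TV = D_2×(1+g_2)/(r−g_2) = 1602.73631/0.076 = 21088.63569
P_0 = D_1/(1+r)^1 + D_2/(1+r)^2 + TV/(1+r)^2
    = 1372.34043 + 1364.72336 + 18046.67081 = 20783.73460

€20783.73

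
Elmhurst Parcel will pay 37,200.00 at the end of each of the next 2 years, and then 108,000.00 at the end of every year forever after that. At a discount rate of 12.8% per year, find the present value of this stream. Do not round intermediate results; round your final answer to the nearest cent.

725340.46

PV of 2-year annuity: 37,200.00 × [1 − (1+0.128)^−2] / 0.128 = 62215.18032
Perpetuity value at year 2: 108,000.00 / 0.128 = 843750.00000
PV of perpetuity: 843750.00000 / (1+0.128)^2 = 663125.28293
Total PV = 62215.18032 + 663125.28293 = 725340.46326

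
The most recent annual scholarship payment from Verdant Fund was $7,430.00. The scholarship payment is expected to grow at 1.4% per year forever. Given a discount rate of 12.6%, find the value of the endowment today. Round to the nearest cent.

$67268.04

D₁ = D₀ × (1 + g) = $7,430.00 × 1.014 = $7,534.0200
Growing perpetuity: P = D₁ / (r − g) = $7,534.0200 / (0.126 − 0.014) = $67,268.04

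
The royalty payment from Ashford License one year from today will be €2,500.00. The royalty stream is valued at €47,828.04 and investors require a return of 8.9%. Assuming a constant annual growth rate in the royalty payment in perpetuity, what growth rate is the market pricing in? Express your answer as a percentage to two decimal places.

P = D₁/(r−g) ⇒ g = r − D₁/P = 0.089 − €2,500.00/€47,828.04 = 0.036729

3.67%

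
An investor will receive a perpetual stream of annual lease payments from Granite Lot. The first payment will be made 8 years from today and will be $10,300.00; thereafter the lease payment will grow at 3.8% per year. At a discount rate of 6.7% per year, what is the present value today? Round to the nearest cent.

Value at end of year 7: C₁ / (r − g) = $10,300.00 / (0.067 − 0.038) = $355,172.4138
Discount to today: PV = $355,172.4138 / (1 + 0.067)^7 = $355,172.4138 / 1.574530 = $225,573.61

$225573.61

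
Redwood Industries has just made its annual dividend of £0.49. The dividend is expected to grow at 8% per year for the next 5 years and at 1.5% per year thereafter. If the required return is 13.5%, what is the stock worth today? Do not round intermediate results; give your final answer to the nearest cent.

£5.35

D_1 = 0.52920
D_2 = 0.57154
D_3 = 0.61726
D_4 = 0.66664
D_5 = 0.71997
Terminal value at year 5: TV = D_5×(1+g_2)/(r−g_2) = 0.73077/0.12 = 6.08975
P_0 = D_1/(1+r)^1 + D_2/(1+r)^2 + D_3/(1+r)^3 + D_4/(1+r)^4 + D_5/(1+r)^5 + TV/(1+r)^5
    = 0.46626 + 0.44366 + 0.42216 + 0.40171 + 0.38224 + 3.23311 = 5.34913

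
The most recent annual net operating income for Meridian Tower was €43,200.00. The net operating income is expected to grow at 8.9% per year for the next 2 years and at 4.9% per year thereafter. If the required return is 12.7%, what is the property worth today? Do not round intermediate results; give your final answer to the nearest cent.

€624545.33

D_1 = 47044.80000
D_2 = 51231.78720
Terminal value at year 2: TV = D_2×(1+g_2)/(r−g_2) = 53742.14477/0.078 = 689001.85606
P_0 = D_1/(1+r)^1 + D_2/(1+r)^2 + TV/(1+r)^2
    = 41743.38953 + 40335.89281 + 542466.04562 = 624545.32796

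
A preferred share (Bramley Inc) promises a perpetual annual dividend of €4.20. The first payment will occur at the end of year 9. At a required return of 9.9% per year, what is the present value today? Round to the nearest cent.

Value at end of year 8: C / r = €4.20 / 0.099 = €42.4242
Discount to today: PV = €42.4242 / (1 + 0.099)^8 = €42.4242 / 2.128049 = €19.94

€19.94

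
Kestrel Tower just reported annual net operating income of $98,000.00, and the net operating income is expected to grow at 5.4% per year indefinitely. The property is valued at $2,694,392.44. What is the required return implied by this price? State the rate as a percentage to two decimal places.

9.23%

D₁ = $98,000.00 × 1.054 = $103,292.0000
P = D₁/(r − g) ⇒ r = D₁/P + g = $103,292.0000/$2,694,392.44 + 0.054 = 0.038336 + 0.054 = 0.092336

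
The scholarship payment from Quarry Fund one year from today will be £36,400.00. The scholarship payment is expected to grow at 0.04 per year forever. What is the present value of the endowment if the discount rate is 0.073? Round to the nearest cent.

Growing perpetuity: P = D₁ / (r − g) = £36,400.0000 / (0.073 − 0.04) = £1,103,030.30

£1103030.30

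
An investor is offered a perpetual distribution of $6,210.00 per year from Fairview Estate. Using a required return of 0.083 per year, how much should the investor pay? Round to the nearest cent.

$74819.28

Level perpetuity: PV = C / r = $6,210.00 / 0.083 = $74,819.28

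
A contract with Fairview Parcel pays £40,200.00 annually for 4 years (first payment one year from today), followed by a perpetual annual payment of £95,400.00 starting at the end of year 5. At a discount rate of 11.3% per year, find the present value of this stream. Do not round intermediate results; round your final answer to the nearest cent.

£674083.98

PV of 4-year annuity: £40,200.00 × [1 − (1+0.113)^−4] / 0.113 = 123923.64457
Perpetuity value at year 4: £95,400.00 / 0.113 = 844247.78761
PV of perpetuity: 844247.78761 / (1+0.113)^4 = 550160.33259
Total PV = 123923.64457 + 550160.33259 = 674083.97716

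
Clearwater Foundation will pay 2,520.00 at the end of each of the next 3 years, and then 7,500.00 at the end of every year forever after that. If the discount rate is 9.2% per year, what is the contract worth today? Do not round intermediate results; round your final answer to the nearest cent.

PV of 3-year annuity: 2,520.00 × [1 − (1+0.092)^−3] / 0.092 = 6356.19382
Perpetuity value at year 3: 7,500.00 / 0.092 = 81521.73913
PV of perpetuity: 81521.73913 / (1+0.092)^3 = 62604.49562
Total PV = 6356.19382 + 62604.49562 = 68960.68944

68960.69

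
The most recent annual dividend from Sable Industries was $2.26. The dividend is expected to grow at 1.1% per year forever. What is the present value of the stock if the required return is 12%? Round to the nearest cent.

$20.96

D₁ = D₀ × (1 + g) = $2.26 × 1.011 = $2.2849
Growing perpetuity: P = D₁ / (r − g) = $2.2849 / (0.12 − 0.011) = $20.96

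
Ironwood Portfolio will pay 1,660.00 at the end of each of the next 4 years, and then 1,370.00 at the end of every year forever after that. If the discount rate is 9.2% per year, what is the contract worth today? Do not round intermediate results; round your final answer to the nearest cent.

PV of 4-year annuity: 1,660.00 × [1 − (1+0.092)^−4] / 0.092 = 5354.41077
Perpetuity value at year 4: 1,370.00 / 0.092 = 14891.30435
PV of perpetuity: 14891.30435 / (1+0.092)^4 = 10472.30269
Total PV = 5354.41077 + 10472.30269 = 15826.71346

15826.71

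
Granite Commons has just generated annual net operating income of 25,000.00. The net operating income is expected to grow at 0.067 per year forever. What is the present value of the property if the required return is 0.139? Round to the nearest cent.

D₁ = D₀ × (1 + g) = 25,000.00 × 1.067 = 26,675.0000
Growing perpetuity: P = D₁ / (r − g) = 26,675.0000 / (0.139 − 0.067) = 370,486.11

370486.11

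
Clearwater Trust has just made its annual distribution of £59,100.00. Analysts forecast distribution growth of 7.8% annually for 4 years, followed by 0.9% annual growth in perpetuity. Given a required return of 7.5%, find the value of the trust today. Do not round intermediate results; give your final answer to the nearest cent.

D_1 = 63709.80000
D_2 = 68679.16440
D_3 = 74036.13922
D_4 = 79810.95808
Terminal value at year 4: TV = D_4×(1+g_2)/(r−g_2) = 80529.25671/0.066 = 1220140.25311
P_0 = D_1/(1+r)^1 + D_2/(1+r)^2 + D_3/(1+r)^3 + D_4/(1+r)^4 + TV/(1+r)^4
    = 59264.93023 + 59430.32074 + 59596.17279 + 59762.48769 + 913641.66793 = 1151695.57939

£1151695.58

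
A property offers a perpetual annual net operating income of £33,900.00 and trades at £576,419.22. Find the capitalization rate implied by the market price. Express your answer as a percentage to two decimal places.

P = C/r ⇒ r = C/P = £33,900.00/£576,419.22 = 0.058811

5.88%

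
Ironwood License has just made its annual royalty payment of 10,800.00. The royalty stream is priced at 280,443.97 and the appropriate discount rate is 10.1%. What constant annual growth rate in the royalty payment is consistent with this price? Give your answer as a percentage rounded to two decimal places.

6.02%

P = D₀(1+g)/(r−g) ⇒ P(r−g) = D₀(1+g) ⇒ g(P+D₀) = P·r − D₀
g = (P·r − D₀)/(P + D₀) = (280,443.97×0.101 − 10,800.00) / (280,443.97 + 10,800.00) = 0.060172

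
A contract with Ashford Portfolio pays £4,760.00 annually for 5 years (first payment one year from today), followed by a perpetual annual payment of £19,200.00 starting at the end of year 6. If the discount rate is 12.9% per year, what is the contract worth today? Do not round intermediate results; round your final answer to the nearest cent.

PV of 5-year annuity: £4,760.00 × [1 − (1+0.129)^−5] / 0.129 = 16782.95125
Perpetuity value at year 5: £19,200.00 / 0.129 = 148837.20930
PV of perpetuity: 148837.20930 / (1+0.129)^5 = 81141.27148
Total PV = 16782.95125 + 81141.27148 = 97924.22273

£97924.22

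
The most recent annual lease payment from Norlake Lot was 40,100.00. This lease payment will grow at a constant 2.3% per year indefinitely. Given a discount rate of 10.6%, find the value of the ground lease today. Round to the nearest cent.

D₁ = D₀ × (1 + g) = 40,100.00 × 1.023 = 41,022.3000
Growing perpetuity: P = D₁ / (r − g) = 41,022.3000 / (0.106 − 0.023) = 494,244.58

494244.58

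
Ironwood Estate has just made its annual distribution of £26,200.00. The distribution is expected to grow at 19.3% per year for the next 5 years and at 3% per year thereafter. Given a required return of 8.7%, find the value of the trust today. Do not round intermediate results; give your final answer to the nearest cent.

D_1 = 31256.60000
D_2 = 37289.12380
D_3 = 44485.92469
D_4 = 53071.70816
D_5 = 63314.54783
Terminal value at year 5: TV = D_5×(1+g_2)/(r−g_2) = 65213.98427/0.057 = 1144104.98718
P_0 = D_1/(1+r)^1 + D_2/(1+r)^2 + D_3/(1+r)^3 + D_4/(1+r)^4 + D_5/(1+r)^5 + TV/(1+r)^5
    = 28754.92180 + 31558.98961 + 34636.49918 + 38014.11548 + 41721.10374 + 753907.66405 = 928593.29387

£928593.29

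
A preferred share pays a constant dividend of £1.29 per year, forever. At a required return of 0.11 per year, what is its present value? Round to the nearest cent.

£11.73

Level perpetuity: PV = C / r = £1.29 / 0.11 = £11.73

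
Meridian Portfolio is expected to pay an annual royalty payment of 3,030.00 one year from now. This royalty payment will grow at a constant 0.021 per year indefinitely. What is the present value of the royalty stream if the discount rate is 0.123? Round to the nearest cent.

Growing perpetuity: P = D₁ / (r − g) = 3,030.0000 / (0.123 − 0.021) = 29,705.88

29705.88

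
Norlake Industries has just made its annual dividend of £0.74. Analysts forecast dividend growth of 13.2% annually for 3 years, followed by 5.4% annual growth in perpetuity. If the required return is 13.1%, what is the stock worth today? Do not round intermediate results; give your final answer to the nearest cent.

£12.38

D_1 = 0.83768
D_2 = 0.94825
D_3 = 1.07342
Terminal value at year 3: TV = D_3×(1+g_2)/(r−g_2) = 1.13139/0.077 = 14.69335
P_0 = D_1/(1+r)^1 + D_2/(1+r)^2 + D_3/(1+r)^3 + TV/(1+r)^3
    = 0.74065 + 0.74131 + 0.74196 + 10.15624 = 12.38017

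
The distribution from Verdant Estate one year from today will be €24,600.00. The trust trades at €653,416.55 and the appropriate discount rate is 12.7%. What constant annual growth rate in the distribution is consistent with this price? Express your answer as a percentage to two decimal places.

P = D₁/(r−g) ⇒ g = r − D₁/P = 0.127 − €24,600.00/€653,416.55 = 0.089352

8.94%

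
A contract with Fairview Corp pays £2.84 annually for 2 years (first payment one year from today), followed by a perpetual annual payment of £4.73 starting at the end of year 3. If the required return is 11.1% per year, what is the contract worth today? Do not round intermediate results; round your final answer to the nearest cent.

£39.38

PV of 2-year annuity: £2.84 × [1 − (1+0.111)^−2] / 0.111 = 4.85712
Perpetuity value at year 2: £4.73 / 0.111 = 42.61261
PV of perpetuity: 42.61261 / (1+0.111)^2 = 34.52312
Total PV = 4.85712 + 34.52312 = 39.38024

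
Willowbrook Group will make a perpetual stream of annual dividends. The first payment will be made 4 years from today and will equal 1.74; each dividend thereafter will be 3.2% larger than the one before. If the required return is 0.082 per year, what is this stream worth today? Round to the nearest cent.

27.47

Value at end of year 3: C₁ / (r − g) = 1.74 / (0.082 − 0.032) = 34.8000
Discount to today: PV = 34.8000 / (1 + 0.082)^3 = 34.8000 / 1.266723 = 27.47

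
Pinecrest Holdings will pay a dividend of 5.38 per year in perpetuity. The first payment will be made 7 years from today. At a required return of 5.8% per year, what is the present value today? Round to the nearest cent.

66.14

Value at end of year 6: C / r = 5.38 / 0.058 = 92.7586
Discount to today: PV = 92.7586 / (1 + 0.058)^6 = 92.7586 / 1.402536 = 66.14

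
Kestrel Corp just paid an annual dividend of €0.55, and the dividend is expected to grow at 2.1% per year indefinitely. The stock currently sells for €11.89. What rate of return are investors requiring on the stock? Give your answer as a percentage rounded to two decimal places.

6.82%

D₁ = €0.55 × 1.021 = €0.5616
P = D₁/(r − g) ⇒ r = D₁/P + g = €0.5616/€11.89 + 0.021 = 0.047229 + 0.021 = 0.068229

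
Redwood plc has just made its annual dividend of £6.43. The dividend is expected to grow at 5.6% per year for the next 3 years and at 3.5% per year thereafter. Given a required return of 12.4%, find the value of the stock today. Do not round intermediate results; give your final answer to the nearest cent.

£79.06

D_1 = 6.79008
D_2 = 7.17032
D_3 = 7.57186
Terminal value at year 3: TV = D_3×(1+g_2)/(r−g_2) = 7.83688/0.089 = 88.05481
P_0 = D_1/(1+r)^1 + D_2/(1+r)^2 + D_3/(1+r)^3 + TV/(1+r)^3
    = 6.04100 + 5.67553 + 5.33217 + 62.00892 = 79.05761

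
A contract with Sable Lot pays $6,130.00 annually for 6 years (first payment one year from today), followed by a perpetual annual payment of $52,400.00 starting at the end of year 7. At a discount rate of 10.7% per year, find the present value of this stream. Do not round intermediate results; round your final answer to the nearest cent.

PV of 6-year annuity: $6,130.00 × [1 − (1+0.107)^−6] / 0.107 = 26158.87015
Perpetuity value at year 6: $52,400.00 / 0.107 = 489719.62617
PV of perpetuity: 489719.62617 / (1+0.107)^6 = 266110.36094
Total PV = 26158.87015 + 266110.36094 = 292269.23109

$292269.23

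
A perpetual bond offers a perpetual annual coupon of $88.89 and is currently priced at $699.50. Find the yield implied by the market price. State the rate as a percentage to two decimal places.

P = C/r ⇒ r = C/P = $88.89/$699.50 = 0.127076

12.71%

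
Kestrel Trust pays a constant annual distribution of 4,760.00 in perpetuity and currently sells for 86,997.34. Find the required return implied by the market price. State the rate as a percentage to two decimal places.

5.47%

P = C/r ⇒ r = C/P = 4,760.00/86,997.34 = 0.054714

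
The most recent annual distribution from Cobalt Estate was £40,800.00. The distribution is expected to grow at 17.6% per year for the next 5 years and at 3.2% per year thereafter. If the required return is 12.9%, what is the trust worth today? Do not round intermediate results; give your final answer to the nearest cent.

£763210.19

D_1 = 47980.80000
D_2 = 56425.42080
D_3 = 66356.29486
D_4 = 78035.00276
D_5 = 91769.16324
Terminal value at year 5: TV = D_5×(1+g_2)/(r−g_2) = 94705.77647/0.097 = 976348.21098
P_0 = D_1/(1+r)^1 + D_2/(1+r)^2 + D_3/(1+r)^3 + D_4/(1+r)^4 + D_5/(1+r)^5 + TV/(1+r)^5
    = 42498.49424 + 44267.69639 + 46110.55001 + 48030.12118 + 50029.60364 + 532273.72116 = 763210.18663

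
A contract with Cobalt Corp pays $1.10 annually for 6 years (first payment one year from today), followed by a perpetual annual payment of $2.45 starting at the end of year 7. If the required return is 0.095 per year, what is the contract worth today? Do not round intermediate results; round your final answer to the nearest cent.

PV of 6-year annuity: $1.10 × [1 − (1+0.095)^−6] / 0.095 = 4.86181
Perpetuity value at year 6: $2.45 / 0.095 = 25.78947
PV of perpetuity: 25.78947 / (1+0.095)^6 = 14.96090
Total PV = 4.86181 + 14.96090 = 19.82271

$19.82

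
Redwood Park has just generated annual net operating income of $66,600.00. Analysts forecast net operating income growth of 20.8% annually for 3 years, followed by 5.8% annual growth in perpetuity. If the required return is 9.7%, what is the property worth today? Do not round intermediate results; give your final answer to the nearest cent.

$2655579.43

D_1 = 80452.80000
D_2 = 97186.98240
D_3 = 117401.87474
Terminal value at year 3: TV = D_3×(1+g_2)/(r−g_2) = 124211.18347/0.039 = 3184902.14036
P_0 = D_1/(1+r)^1 + D_2/(1+r)^2 + D_3/(1+r)^3 + TV/(1+r)^3
    = 73338.92434 + 80759.72708 + 88931.40411 + 2412549.37299 = 2655579.42852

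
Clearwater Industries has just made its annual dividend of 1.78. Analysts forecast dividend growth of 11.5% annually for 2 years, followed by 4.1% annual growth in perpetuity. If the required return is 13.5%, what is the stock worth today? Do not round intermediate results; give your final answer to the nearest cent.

D_1 = 1.98470
D_2 = 2.21294
Terminal value at year 2: TV = D_2×(1+g_2)/(r−g_2) = 2.30367/0.094 = 24.50714
P_0 = D_1/(1+r)^1 + D_2/(1+r)^2 + TV/(1+r)^2
    = 1.74863 + 1.71782 + 19.02396 = 22.49041

22.49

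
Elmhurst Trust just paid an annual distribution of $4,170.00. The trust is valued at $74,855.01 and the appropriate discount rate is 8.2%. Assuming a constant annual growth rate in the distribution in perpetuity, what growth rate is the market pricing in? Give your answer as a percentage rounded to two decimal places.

P = D₀(1+g)/(r−g) ⇒ P(r−g) = D₀(1+g) ⇒ g(P+D₀) = P·r − D₀
g = (P·r − D₀)/(P + D₀) = ($74,855.01×0.082 − $4,170.00) / ($74,855.01 + $4,170.00) = 0.024905

2.49%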